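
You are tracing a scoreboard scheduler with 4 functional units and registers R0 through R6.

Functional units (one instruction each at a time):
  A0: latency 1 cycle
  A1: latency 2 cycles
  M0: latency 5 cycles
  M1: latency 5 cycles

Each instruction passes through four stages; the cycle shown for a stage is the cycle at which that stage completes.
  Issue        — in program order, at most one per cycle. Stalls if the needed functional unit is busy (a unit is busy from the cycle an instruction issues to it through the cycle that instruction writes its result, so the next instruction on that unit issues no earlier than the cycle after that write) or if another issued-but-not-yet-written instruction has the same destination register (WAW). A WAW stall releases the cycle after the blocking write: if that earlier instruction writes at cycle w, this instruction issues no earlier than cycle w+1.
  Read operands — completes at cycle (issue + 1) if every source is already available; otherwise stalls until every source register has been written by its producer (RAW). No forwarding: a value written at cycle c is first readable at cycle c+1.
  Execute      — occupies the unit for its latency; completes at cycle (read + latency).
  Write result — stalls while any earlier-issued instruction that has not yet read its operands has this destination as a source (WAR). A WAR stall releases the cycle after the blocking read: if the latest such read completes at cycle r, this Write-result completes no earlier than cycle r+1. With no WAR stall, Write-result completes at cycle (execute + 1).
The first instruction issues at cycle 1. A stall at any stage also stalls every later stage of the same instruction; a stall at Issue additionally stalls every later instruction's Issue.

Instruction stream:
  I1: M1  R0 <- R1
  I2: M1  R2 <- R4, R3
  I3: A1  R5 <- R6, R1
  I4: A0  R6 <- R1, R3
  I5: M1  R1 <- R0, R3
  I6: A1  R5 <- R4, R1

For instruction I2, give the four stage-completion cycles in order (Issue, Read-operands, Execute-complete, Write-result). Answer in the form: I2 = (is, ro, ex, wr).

I2 = (9, 10, 15, 16)

t=1  I1→M1
t=2  I1 RO
t=7  I1 EX
t=8  I1 WR R0
t=9  I2→M1
t=10  I2 RO · I3→A1
t=11  I3 RO · I4→A0
t=12  I4 RO
t=13  I3 EX · I4 EX
t=14  I3 WR R5 · I4 WR R6
t=15  I2 EX
t=16  I2 WR R2
t=17  I5→M1
t=18  I5 RO · I6→A1
t=23  I5 EX
t=24  I5 WR R1
t=25  I6 RO
t=27  I6 EX
t=28  I6 WR R5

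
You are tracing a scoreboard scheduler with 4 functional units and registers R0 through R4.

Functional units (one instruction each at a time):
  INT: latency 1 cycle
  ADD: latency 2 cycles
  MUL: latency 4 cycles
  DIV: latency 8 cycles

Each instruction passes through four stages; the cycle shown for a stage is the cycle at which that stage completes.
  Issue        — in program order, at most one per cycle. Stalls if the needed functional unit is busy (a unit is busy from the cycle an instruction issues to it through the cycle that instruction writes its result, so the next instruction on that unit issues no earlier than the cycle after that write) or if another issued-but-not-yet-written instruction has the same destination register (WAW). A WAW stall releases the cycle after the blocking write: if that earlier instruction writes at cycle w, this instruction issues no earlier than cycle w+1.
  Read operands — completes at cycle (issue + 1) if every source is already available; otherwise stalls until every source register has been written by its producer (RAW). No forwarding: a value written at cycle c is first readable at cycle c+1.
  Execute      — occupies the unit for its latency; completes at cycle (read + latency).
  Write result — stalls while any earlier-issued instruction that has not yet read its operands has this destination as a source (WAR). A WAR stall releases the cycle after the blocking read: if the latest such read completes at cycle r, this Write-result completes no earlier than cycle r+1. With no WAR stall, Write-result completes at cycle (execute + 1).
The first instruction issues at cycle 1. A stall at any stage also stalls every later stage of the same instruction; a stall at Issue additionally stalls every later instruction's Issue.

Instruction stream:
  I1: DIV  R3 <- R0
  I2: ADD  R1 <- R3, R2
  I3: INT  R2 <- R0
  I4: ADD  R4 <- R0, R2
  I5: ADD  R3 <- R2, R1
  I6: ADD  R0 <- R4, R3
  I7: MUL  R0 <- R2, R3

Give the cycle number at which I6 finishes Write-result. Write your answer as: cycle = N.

c1: issue I1 (DIV)
c2: I1 read-ops, issue I2 (ADD)
c3: issue I3 (INT)
c4: I3 read-ops
c5: I3 finished on INT
c10: I1 finished on DIV
c11: I1→R3
c12: I2 read-ops
c13: I3→R2
c14: I2 finished on ADD
c15: I2→R1
c16: issue I4 (ADD)
c17: I4 read-ops
c19: I4 finished on ADD
c20: I4→R4
c21: issue I5 (ADD)
c22: I5 read-ops
c24: I5 finished on ADD
c25: I5→R3
c26: issue I6 (ADD)
c27: I6 read-ops
c29: I6 finished on ADD
c30: I6→R0
c31: issue I7 (MUL)
c32: I7 read-ops
c36: I7 finished on MUL
c37: I7→R0

cycle = 30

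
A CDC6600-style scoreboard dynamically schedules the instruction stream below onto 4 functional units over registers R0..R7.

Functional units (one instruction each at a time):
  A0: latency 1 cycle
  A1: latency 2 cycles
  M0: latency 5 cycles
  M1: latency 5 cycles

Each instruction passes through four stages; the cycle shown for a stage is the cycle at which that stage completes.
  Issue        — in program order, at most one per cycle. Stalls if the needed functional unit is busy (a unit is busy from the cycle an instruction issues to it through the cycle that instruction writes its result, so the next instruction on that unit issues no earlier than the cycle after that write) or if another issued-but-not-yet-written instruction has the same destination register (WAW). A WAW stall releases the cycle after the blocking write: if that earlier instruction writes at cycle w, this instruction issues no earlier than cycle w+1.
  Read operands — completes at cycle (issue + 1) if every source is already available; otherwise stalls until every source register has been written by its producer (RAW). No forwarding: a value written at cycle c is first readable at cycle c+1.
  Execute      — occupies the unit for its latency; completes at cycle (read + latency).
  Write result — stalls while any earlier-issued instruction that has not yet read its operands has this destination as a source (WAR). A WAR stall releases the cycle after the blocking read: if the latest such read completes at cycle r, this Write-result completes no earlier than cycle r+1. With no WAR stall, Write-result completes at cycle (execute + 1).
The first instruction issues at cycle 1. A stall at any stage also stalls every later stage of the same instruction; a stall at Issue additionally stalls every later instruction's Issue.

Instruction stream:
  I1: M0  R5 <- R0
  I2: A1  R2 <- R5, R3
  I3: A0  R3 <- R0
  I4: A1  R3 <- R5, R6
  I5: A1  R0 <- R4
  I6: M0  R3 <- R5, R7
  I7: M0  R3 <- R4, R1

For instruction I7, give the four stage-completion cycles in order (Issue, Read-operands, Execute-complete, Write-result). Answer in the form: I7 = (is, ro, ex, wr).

I7 = (27, 28, 33, 34)

I1  is:1  ro:2  ex:7  wr:8
I2  is:2  ro:9  ex:11  wr:12  — RAW R5: wait I1 write@8
I3  is:3  ro:4  ex:5  wr:10  — WAR R3: wait I2 read@9
I4  is:13  ro:14  ex:16  wr:17  — struct: A1 busy until I2 writes@12
I5  is:18  ro:19  ex:21  wr:22  — struct: A1 busy until I4 writes@17
I6  is:19  ro:20  ex:25  wr:26
I7  is:27  ro:28  ex:33  wr:34  — struct: M0 busy until I6 writes@26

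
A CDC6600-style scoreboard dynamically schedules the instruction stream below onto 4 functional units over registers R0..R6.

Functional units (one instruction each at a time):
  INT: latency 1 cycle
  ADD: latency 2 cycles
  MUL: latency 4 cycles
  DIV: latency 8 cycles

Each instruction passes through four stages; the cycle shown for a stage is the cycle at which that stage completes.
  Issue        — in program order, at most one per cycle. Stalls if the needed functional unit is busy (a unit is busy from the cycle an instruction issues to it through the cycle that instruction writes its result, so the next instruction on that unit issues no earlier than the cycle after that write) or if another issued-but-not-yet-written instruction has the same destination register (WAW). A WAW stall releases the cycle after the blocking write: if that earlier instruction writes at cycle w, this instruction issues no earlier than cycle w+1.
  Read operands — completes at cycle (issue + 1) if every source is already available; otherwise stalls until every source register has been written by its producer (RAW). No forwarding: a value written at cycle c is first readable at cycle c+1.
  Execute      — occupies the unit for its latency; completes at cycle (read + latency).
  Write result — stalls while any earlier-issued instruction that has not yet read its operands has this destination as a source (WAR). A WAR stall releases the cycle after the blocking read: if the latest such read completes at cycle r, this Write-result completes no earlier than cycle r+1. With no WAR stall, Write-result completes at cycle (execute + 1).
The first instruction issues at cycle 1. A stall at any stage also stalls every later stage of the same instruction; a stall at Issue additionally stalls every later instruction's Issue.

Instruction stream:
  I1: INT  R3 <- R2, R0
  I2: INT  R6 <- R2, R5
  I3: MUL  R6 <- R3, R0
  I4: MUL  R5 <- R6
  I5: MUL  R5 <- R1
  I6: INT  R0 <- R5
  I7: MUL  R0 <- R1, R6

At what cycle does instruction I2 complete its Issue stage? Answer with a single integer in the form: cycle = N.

cycle 1: I1 issues→INT
cycle 2: I1 reads
cycle 3: I1 exec-done
cycle 4: I1 writes R3
cycle 5: I2 issues→INT
cycle 6: I2 reads
cycle 7: I2 exec-done
cycle 8: I2 writes R6
cycle 9: I3 issues→MUL
cycle 10: I3 reads
cycle 14: I3 exec-done
cycle 15: I3 writes R6
cycle 16: I4 issues→MUL
cycle 17: I4 reads
cycle 21: I4 exec-done
cycle 22: I4 writes R5
cycle 23: I5 issues→MUL
cycle 24: I5 reads, I6 issues→INT
cycle 28: I5 exec-done
cycle 29: I5 writes R5
cycle 30: I6 reads
cycle 31: I6 exec-done
cycle 32: I6 writes R0
cycle 33: I7 issues→MUL
cycle 34: I7 reads
cycle 38: I7 exec-done
cycle 39: I7 writes R0

cycle = 5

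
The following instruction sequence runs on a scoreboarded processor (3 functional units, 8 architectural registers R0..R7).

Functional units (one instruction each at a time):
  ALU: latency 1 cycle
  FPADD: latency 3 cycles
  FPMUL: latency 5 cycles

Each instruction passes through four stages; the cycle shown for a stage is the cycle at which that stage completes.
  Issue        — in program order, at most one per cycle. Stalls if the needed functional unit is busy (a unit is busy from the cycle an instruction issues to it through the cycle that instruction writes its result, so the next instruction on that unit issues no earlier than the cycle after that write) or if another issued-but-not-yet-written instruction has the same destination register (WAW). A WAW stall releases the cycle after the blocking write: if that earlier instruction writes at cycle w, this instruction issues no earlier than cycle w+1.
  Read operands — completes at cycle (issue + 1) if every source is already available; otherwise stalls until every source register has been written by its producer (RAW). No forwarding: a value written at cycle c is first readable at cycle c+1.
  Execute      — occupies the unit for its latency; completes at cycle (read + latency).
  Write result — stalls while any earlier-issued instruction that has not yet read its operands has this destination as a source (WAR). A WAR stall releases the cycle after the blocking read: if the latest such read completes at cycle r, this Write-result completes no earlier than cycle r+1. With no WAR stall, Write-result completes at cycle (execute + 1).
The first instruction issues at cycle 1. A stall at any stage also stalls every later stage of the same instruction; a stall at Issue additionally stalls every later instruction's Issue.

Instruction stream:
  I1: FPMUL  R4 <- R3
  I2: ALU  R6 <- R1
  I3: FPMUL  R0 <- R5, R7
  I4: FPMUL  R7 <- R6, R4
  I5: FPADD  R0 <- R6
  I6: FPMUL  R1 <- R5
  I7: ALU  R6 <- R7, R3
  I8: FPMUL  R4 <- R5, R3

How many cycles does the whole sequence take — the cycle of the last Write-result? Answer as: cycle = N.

[1] issue I1 (FPMUL)
[2] I1 read-ops, issue I2 (ALU)
[3] I2 read-ops
[4] I2 finished on ALU
[5] I2→R6
[7] I1 finished on FPMUL
[8] I1→R4
[9] issue I3 (FPMUL)
[10] I3 read-ops
[15] I3 finished on FPMUL
[16] I3→R0
[17] issue I4 (FPMUL)
[18] I4 read-ops, issue I5 (FPADD)
[19] I5 read-ops
[22] I5 finished on FPADD
[23] I4 finished on FPMUL, I5→R0
[24] I4→R7
[25] issue I6 (FPMUL)
[26] I6 read-ops, issue I7 (ALU)
[27] I7 read-ops
[28] I7 finished on ALU
[29] I7→R6
[31] I6 finished on FPMUL
[32] I6→R1
[33] issue I8 (FPMUL)
[34] I8 read-ops
[39] I8 finished on FPMUL
[40] I8→R4

cycle = 40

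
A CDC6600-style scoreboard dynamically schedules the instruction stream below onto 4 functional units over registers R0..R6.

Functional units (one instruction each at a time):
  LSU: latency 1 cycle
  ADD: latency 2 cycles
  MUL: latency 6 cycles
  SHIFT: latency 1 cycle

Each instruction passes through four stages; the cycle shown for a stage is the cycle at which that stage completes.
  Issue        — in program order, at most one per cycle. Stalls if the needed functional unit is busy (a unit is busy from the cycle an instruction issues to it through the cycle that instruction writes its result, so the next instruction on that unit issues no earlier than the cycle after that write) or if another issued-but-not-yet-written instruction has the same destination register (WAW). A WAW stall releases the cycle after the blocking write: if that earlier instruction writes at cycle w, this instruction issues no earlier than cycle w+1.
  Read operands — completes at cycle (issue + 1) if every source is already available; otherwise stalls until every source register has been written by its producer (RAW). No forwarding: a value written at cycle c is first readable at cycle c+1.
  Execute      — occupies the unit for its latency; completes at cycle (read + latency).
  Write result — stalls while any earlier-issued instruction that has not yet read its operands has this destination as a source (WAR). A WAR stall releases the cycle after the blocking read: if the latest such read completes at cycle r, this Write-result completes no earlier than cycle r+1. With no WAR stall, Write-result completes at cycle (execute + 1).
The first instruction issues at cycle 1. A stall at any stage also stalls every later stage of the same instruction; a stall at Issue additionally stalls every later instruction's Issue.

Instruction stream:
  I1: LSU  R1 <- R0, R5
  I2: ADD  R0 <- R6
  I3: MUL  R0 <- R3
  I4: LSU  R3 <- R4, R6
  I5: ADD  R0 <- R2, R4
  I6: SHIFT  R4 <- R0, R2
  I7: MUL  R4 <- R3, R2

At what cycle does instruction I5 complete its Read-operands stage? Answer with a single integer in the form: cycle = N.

I1: IS=1 RO=2 EX=3 WR=4
I2: IS=2 RO=3 EX=5 WR=6
I3: IS=7 RO=8 EX=14 WR=15  [WAW R0: wait I2 write@6]
I4: IS=8 RO=9 EX=10 WR=11
I5: IS=16 RO=17 EX=19 WR=20  [WAW R0: wait I3 write@15]
I6: IS=17 RO=21 EX=22 WR=23  [RAW R0: wait I5 write@20]
I7: IS=24 RO=25 EX=31 WR=32  [WAW R4: wait I6 write@23]

cycle = 17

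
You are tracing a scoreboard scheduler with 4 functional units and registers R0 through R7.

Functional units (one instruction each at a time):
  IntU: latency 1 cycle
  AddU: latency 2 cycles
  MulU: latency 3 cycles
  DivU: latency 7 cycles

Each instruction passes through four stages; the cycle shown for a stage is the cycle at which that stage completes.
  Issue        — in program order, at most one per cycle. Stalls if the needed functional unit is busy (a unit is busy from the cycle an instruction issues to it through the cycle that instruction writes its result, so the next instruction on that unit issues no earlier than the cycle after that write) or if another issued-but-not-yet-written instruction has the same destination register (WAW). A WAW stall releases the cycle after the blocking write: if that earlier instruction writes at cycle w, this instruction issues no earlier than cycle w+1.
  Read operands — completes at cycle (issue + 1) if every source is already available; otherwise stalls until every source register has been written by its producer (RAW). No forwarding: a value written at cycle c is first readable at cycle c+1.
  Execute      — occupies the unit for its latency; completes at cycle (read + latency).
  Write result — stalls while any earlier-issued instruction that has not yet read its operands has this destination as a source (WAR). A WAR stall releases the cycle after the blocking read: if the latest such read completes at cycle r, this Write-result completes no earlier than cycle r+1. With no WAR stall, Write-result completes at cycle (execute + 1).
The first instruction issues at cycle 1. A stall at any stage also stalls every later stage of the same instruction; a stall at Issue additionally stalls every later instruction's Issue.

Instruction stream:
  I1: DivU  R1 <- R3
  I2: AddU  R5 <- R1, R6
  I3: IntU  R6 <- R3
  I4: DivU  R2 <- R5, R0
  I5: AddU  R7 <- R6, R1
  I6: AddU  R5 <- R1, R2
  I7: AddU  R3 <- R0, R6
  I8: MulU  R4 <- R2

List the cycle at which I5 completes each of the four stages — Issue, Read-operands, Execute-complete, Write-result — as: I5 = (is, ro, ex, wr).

I5 = (15, 16, 18, 19)

cycle 1: I1→DivU
cycle 2: I1 RO · I2→AddU
cycle 3: I3→IntU
cycle 4: I3 RO
cycle 5: I3 EX
cycle 9: I1 EX
cycle 10: I1 WR R1
cycle 11: I2 RO · I4→DivU
cycle 12: I3 WR R6
cycle 13: I2 EX
cycle 14: I2 WR R5
cycle 15: I4 RO · I5→AddU
cycle 16: I5 RO
cycle 18: I5 EX
cycle 19: I5 WR R7
cycle 20: I6→AddU
cycle 22: I4 EX
cycle 23: I4 WR R2
cycle 24: I6 RO
cycle 26: I6 EX
cycle 27: I6 WR R5
cycle 28: I7→AddU
cycle 29: I7 RO · I8→MulU
cycle 30: I8 RO
cycle 31: I7 EX
cycle 32: I7 WR R3
cycle 33: I8 EX
cycle 34: I8 WR R4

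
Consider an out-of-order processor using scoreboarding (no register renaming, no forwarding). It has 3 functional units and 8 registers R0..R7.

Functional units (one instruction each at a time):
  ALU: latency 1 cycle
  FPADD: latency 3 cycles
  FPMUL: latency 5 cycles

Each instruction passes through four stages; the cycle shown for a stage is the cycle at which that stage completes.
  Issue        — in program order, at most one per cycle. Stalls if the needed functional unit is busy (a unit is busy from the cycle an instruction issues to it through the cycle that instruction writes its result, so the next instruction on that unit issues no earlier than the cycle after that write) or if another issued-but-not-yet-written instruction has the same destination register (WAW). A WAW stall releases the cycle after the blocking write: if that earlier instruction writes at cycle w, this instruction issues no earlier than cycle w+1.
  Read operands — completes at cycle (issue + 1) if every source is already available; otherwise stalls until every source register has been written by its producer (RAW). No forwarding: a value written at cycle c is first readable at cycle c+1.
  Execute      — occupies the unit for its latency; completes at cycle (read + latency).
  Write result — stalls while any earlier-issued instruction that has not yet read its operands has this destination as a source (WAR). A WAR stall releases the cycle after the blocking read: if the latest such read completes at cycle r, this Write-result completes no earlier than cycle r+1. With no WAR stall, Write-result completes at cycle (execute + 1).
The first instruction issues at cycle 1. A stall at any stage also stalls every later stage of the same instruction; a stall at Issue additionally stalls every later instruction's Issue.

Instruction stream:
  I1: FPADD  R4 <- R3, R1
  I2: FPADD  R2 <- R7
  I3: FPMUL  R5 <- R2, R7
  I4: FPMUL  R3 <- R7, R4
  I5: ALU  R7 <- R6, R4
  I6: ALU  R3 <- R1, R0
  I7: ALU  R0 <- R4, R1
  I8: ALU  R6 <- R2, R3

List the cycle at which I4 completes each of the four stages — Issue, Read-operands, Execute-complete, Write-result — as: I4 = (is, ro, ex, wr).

cycle 1: I1 issues→FPADD
cycle 2: I1 reads
cycle 5: I1 exec-done
cycle 6: I1 writes R4
cycle 7: I2 issues→FPADD
cycle 8: I2 reads · I3 issues→FPMUL
cycle 11: I2 exec-done
cycle 12: I2 writes R2
cycle 13: I3 reads
cycle 18: I3 exec-done
cycle 19: I3 writes R5
cycle 20: I4 issues→FPMUL
cycle 21: I4 reads · I5 issues→ALU
cycle 22: I5 reads
cycle 23: I5 exec-done
cycle 24: I5 writes R7
cycle 26: I4 exec-done
cycle 27: I4 writes R3
cycle 28: I6 issues→ALU
cycle 29: I6 reads
cycle 30: I6 exec-done
cycle 31: I6 writes R3
cycle 32: I7 issues→ALU
cycle 33: I7 reads
cycle 34: I7 exec-done
cycle 35: I7 writes R0
cycle 36: I8 issues→ALU
cycle 37: I8 reads
cycle 38: I8 exec-done
cycle 39: I8 writes R6

I4 = (20, 21, 26, 27)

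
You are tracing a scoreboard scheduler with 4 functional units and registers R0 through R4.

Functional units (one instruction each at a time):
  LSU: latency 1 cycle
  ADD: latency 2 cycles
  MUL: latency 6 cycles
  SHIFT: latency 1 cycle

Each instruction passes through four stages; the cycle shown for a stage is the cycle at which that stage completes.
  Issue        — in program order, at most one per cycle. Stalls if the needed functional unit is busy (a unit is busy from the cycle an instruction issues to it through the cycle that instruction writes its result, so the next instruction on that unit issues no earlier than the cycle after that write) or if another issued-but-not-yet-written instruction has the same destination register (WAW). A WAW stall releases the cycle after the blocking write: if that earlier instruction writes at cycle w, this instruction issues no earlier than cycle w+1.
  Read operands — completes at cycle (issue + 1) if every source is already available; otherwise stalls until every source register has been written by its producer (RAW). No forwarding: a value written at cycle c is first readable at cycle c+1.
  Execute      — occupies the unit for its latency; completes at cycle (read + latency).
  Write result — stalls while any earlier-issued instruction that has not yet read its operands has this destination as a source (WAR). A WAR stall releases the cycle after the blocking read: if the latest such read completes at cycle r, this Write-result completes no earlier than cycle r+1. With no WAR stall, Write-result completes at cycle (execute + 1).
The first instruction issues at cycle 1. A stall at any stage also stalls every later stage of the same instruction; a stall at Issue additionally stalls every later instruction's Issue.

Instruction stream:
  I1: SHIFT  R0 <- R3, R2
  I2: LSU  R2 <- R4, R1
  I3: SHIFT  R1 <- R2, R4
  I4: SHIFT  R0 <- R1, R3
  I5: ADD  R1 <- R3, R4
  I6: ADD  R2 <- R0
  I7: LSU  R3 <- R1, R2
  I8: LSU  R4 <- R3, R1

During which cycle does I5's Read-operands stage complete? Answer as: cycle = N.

cycle = 11

[1] I1→SHIFT
[2] I1 RO, I2→LSU
[3] I1 EX, I2 RO
[4] I1 WR R0, I2 EX
[5] I2 WR R2, I3→SHIFT
[6] I3 RO
[7] I3 EX
[8] I3 WR R1
[9] I4→SHIFT
[10] I4 RO, I5→ADD
[11] I4 EX, I5 RO
[12] I4 WR R0
[13] I5 EX
[14] I5 WR R1
[15] I6→ADD
[16] I6 RO, I7→LSU
[18] I6 EX
[19] I6 WR R2
[20] I7 RO
[21] I7 EX
[22] I7 WR R3
[23] I8→LSU
[24] I8 RO
[25] I8 EX
[26] I8 WR R4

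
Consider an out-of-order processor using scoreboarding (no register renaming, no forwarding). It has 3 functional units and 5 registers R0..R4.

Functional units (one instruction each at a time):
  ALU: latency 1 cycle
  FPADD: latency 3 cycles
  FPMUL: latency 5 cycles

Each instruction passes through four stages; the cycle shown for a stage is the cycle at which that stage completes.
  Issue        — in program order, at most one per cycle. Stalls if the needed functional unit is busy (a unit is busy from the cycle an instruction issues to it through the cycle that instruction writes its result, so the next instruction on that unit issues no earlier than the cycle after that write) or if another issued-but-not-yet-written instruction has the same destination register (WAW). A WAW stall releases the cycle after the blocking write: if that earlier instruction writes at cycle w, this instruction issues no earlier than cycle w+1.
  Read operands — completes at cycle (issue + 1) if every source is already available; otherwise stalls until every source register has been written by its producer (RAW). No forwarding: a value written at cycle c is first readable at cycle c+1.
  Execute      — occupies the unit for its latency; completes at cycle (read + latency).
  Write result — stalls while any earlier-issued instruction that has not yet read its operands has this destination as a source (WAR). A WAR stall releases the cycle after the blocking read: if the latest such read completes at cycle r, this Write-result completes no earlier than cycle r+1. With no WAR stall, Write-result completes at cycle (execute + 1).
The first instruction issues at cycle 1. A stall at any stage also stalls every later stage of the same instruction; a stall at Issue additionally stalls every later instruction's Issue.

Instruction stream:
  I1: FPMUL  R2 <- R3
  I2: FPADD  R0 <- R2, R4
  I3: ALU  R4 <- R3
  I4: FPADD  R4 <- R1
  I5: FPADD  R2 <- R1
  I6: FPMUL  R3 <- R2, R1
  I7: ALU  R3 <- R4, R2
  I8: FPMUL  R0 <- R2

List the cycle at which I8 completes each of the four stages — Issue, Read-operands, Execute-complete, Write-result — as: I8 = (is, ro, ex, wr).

I8 = (34, 35, 40, 41)

[1] I1 issues→FPMUL
[2] I1 reads · I2 issues→FPADD
[3] I3 issues→ALU
[4] I3 reads
[5] I3 exec-done
[7] I1 exec-done
[8] I1 writes R2
[9] I2 reads
[10] I3 writes R4
[12] I2 exec-done
[13] I2 writes R0
[14] I4 issues→FPADD
[15] I4 reads
[18] I4 exec-done
[19] I4 writes R4
[20] I5 issues→FPADD
[21] I5 reads · I6 issues→FPMUL
[24] I5 exec-done
[25] I5 writes R2
[26] I6 reads
[31] I6 exec-done
[32] I6 writes R3
[33] I7 issues→ALU
[34] I7 reads · I8 issues→FPMUL
[35] I7 exec-done · I8 reads
[36] I7 writes R3
[40] I8 exec-done
[41] I8 writes R0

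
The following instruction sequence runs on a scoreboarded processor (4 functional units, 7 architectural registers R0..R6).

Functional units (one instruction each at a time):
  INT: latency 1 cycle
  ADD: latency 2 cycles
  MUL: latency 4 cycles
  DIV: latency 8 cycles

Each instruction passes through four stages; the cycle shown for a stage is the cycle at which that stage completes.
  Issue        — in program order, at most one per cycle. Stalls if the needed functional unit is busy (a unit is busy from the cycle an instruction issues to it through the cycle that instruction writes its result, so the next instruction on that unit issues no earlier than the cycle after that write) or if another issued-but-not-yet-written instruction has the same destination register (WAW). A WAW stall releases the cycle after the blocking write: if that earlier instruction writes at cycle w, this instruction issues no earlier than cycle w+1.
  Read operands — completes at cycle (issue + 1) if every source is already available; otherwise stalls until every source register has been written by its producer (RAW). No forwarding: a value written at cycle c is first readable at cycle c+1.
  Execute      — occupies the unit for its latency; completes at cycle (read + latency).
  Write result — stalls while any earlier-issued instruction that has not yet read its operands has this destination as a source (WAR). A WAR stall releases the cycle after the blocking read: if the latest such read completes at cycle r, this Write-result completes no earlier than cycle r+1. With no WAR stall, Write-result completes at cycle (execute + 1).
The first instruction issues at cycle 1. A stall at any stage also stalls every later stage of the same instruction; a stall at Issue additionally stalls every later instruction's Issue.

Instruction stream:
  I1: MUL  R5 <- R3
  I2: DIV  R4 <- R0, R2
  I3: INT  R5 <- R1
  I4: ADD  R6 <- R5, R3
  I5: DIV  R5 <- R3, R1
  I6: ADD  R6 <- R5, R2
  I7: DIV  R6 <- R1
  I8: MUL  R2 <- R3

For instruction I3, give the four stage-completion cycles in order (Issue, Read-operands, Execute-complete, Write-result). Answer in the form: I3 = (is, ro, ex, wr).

I1 -> (1, 2, 6, 7)
I2 -> (2, 3, 11, 12)
I3 -> (8, 9, 10, 11)  // WAW R5: wait I1 write@7
I4 -> (9, 12, 14, 15)  // RAW R5: wait I3 write@11
I5 -> (13, 14, 22, 23)  // struct: DIV busy until I2 writes@12
I6 -> (16, 24, 26, 27)  // struct: ADD busy until I4 writes@15, RAW R5: wait I5 write@23
I7 -> (28, 29, 37, 38)  // WAW R6: wait I6 write@27
I8 -> (29, 30, 34, 35)

I3 = (8, 9, 10, 11)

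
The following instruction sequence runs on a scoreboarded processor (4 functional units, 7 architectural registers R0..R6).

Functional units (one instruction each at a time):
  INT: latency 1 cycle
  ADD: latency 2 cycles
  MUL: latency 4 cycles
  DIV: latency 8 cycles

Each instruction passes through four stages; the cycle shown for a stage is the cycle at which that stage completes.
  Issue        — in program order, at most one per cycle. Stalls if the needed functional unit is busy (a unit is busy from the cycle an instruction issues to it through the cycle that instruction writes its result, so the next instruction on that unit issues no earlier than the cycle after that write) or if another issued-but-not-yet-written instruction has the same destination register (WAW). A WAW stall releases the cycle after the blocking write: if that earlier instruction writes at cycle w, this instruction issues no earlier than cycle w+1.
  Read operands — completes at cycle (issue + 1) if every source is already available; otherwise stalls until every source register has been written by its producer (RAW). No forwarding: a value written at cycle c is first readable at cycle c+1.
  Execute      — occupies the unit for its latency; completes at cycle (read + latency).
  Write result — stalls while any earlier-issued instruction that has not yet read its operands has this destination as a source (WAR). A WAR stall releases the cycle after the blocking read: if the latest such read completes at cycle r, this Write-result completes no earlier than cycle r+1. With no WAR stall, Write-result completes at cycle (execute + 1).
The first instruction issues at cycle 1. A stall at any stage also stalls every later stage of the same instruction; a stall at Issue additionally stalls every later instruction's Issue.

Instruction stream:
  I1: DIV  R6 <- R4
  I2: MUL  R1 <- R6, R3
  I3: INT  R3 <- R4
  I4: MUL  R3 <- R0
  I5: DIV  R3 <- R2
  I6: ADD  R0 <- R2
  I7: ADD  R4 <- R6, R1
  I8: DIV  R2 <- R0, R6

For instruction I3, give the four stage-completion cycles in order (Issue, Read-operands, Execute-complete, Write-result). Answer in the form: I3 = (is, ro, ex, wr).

  I1 | 1 | 2 | 10 | 11
  I2 | 2 | 12 | 16 | 17   RAW R6: wait I1 write@11
  I3 | 3 | 4 | 5 | 13   WAR R3: wait I2 read@12
  I4 | 18 | 19 | 23 | 24   struct: MUL busy until I2 writes@17
  I5 | 25 | 26 | 34 | 35   WAW R3: wait I4 write@24
  I6 | 26 | 27 | 29 | 30
  I7 | 31 | 32 | 34 | 35   struct: ADD busy until I6 writes@30
  I8 | 36 | 37 | 45 | 46   struct: DIV busy until I5 writes@35

I3 = (3, 4, 5, 13)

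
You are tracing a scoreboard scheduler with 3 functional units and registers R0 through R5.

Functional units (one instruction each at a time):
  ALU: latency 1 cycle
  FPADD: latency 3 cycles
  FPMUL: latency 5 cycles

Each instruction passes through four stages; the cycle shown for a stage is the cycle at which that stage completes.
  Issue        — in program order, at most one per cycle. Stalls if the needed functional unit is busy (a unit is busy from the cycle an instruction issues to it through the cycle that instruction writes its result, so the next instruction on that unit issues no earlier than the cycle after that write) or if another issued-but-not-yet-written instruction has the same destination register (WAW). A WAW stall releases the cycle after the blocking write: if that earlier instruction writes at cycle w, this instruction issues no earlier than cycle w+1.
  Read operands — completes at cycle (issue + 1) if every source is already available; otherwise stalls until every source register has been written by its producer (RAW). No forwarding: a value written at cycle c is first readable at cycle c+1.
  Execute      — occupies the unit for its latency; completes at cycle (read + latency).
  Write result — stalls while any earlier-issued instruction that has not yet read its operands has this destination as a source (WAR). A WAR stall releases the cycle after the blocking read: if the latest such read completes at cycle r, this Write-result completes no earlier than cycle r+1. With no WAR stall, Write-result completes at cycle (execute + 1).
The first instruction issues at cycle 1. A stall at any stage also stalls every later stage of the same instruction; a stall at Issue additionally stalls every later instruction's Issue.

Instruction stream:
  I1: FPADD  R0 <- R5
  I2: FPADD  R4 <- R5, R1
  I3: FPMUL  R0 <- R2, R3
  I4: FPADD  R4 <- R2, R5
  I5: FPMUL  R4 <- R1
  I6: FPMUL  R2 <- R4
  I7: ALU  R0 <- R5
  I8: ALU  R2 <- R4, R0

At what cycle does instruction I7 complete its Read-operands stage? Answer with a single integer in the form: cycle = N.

cycle = 29

[1] I1 dispatched to FPADD
[2] I1 operands ready
[5] I1 complete
[6] R0←I1
[7] I2 dispatched to FPADD
[8] I2 operands ready; I3 dispatched to FPMUL
[9] I3 operands ready
[11] I2 complete
[12] R4←I2
[13] I4 dispatched to FPADD
[14] I3 complete; I4 operands ready
[15] R0←I3
[17] I4 complete
[18] R4←I4
[19] I5 dispatched to FPMUL
[20] I5 operands ready
[25] I5 complete
[26] R4←I5
[27] I6 dispatched to FPMUL
[28] I6 operands ready; I7 dispatched to ALU
[29] I7 operands ready
[30] I7 complete
[31] R0←I7
[33] I6 complete
[34] R2←I6
[35] I8 dispatched to ALU
[36] I8 operands ready
[37] I8 complete
[38] R2←I8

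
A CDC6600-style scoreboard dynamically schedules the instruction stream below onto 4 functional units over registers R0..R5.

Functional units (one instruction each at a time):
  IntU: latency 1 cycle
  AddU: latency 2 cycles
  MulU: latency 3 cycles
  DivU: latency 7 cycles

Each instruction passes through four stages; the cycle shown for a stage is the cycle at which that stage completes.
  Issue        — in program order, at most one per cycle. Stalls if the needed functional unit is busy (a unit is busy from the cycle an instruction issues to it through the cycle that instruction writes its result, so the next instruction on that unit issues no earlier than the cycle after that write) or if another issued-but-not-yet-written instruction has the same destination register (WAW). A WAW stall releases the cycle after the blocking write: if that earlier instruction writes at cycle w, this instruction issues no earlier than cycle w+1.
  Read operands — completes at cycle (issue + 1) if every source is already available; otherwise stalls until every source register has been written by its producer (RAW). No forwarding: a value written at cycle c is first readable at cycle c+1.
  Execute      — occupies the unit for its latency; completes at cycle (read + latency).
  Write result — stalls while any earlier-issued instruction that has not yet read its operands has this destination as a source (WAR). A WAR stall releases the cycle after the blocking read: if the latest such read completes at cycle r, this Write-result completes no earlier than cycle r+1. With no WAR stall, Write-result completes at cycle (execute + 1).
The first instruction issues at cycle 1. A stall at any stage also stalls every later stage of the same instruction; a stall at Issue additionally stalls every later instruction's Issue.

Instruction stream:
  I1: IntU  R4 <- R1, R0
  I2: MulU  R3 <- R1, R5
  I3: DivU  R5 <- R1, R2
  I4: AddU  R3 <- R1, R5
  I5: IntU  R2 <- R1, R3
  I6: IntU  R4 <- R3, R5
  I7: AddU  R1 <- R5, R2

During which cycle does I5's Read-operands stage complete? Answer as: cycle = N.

  I1 | 1 | 2 | 3 | 4
  I2 | 2 | 3 | 6 | 7
  I3 | 3 | 4 | 11 | 12
  I4 | 8 | 13 | 15 | 16   WAW R3: wait I2 write@7 · RAW R5: wait I3 write@12
  I5 | 9 | 17 | 18 | 19   RAW R3: wait I4 write@16
  I6 | 20 | 21 | 22 | 23   struct: IntU busy until I5 writes@19
  I7 | 21 | 22 | 24 | 25

cycle = 17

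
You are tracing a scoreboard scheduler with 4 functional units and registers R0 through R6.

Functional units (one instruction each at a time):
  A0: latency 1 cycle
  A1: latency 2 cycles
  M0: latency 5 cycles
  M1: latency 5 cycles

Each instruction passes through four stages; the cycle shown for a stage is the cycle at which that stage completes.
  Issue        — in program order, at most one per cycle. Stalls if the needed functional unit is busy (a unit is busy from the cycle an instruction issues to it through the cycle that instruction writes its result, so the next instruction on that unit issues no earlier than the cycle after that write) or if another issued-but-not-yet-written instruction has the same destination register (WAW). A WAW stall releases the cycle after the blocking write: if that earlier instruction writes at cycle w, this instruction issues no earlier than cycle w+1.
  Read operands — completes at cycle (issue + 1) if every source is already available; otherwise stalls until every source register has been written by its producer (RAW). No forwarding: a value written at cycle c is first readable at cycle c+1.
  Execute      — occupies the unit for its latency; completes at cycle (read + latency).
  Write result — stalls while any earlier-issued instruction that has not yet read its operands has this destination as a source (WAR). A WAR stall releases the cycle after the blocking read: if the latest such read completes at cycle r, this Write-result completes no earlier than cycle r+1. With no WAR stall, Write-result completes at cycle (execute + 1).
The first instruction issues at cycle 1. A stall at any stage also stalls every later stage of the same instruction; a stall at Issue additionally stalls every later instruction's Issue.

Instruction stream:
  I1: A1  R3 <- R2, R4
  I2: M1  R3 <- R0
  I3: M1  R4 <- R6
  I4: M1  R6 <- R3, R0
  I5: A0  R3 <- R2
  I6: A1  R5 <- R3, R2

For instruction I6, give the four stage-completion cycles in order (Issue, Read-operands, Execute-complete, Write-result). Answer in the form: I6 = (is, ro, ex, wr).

I6 = (24, 27, 29, 30)

c1: I1 issues→A1
c2: I1 reads
c4: I1 exec-done
c5: I1 writes R3
c6: I2 issues→M1
c7: I2 reads
c12: I2 exec-done
c13: I2 writes R3
c14: I3 issues→M1
c15: I3 reads
c20: I3 exec-done
c21: I3 writes R4
c22: I4 issues→M1
c23: I4 reads, I5 issues→A0
c24: I5 reads, I6 issues→A1
c25: I5 exec-done
c26: I5 writes R3
c27: I6 reads
c28: I4 exec-done
c29: I4 writes R6, I6 exec-done
c30: I6 writes R5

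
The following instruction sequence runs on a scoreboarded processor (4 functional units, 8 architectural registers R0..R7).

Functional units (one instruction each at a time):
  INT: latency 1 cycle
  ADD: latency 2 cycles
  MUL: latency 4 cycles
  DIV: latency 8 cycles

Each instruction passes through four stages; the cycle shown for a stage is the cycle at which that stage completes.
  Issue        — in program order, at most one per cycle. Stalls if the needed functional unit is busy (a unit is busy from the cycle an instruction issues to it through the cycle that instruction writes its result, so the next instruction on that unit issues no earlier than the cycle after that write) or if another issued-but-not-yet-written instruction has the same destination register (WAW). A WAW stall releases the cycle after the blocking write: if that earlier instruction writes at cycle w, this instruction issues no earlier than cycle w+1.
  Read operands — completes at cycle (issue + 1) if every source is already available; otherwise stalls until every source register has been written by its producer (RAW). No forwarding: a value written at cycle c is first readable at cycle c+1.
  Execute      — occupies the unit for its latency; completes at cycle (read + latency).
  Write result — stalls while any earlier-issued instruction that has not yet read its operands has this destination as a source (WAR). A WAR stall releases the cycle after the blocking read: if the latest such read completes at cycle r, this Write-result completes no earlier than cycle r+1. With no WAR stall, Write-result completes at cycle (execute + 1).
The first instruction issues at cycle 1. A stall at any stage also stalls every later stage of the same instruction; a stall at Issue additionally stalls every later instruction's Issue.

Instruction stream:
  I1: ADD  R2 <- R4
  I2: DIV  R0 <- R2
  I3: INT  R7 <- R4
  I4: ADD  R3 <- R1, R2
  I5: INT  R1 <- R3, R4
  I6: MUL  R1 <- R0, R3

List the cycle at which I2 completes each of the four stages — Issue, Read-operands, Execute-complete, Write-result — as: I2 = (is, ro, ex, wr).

t=1  issue I1 (ADD)
t=2  I1 read-ops | issue I2 (DIV)
t=3  issue I3 (INT)
t=4  I1 finished on ADD | I3 read-ops
t=5  I1→R2 | I3 finished on INT
t=6  I2 read-ops | I3→R7 | issue I4 (ADD)
t=7  I4 read-ops | issue I5 (INT)
t=9  I4 finished on ADD
t=10  I4→R3
t=11  I5 read-ops
t=12  I5 finished on INT
t=13  I5→R1
t=14  I2 finished on DIV | issue I6 (MUL)
t=15  I2→R0
t=16  I6 read-ops
t=20  I6 finished on MUL
t=21  I6→R1

I2 = (2, 6, 14, 15)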